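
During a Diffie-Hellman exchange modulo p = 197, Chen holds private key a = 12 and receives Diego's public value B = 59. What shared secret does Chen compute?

Shared key K = 59^12 mod 197.
59^1 ≡ 59 (mod 197)
59^2 = (59^1)^2 ≡ 59^2 = 3481 ≡ 132 (mod 197)
59^4 = (59^2)^2 ≡ 132^2 = 17424 ≡ 88 (mod 197)
59^8 = (59^4)^2 ≡ 88^2 = 7744 ≡ 61 (mod 197)
59^12 = 59^8 · 59^4 ≡ 61 · 88 ≡ 49 (mod 197).

49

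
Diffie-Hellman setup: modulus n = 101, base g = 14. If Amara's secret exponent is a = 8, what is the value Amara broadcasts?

Public value = 14^8 (mod 101).
14^1 ≡ 14 (mod 101)
14^2 = (14^1)^2 ≡ 14^2 = 196 ≡ 95 (mod 101)
14^4 = (14^2)^2 ≡ 95^2 = 9025 ≡ 36 (mod 101)
14^8 = (14^4)^2 ≡ 36^2 = 1296 ≡ 84 (mod 101)

84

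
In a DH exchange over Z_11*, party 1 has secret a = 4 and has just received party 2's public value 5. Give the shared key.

9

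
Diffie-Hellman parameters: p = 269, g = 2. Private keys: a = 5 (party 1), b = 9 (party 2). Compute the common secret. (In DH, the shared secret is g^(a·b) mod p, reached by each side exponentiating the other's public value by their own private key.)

Party 1 sends A = g^a mod p = 2^5 mod 269.
2^1 ≡ 2 (mod 269)
2^2 = (2^1)^2 ≡ 2^2 = 4 ≡ 4 (mod 269)
2^4 = (2^2)^2 ≡ 4^2 = 16 ≡ 16 (mod 269)
2^5 = 2^4 · 2^1 ≡ 16 · 2 ≡ 32 (mod 269).
So A = 32. Party 2 then computes K = A^b mod p = 32^9 mod 269.
32^1 ≡ 32 (mod 269)
32^2 = (32^1)^2 ≡ 32^2 = 1024 ≡ 217 (mod 269)
32^4 = (32^2)^2 ≡ 217^2 = 47089 ≡ 14 (mod 269)
32^8 = (32^4)^2 ≡ 14^2 = 196 ≡ 196 (mod 269)
32^9 = 32^8 · 32^1 ≡ 196 · 32 ≡ 85 (mod 269).

85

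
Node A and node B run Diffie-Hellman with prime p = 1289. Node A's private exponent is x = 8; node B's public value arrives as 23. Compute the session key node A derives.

916

Shared key K = 23^8 mod 1289.
23^1 ≡ 23 (mod 1289)
23^2 = (23^1)^2 ≡ 23^2 = 529 ≡ 529 (mod 1289)
23^4 = (23^2)^2 ≡ 529^2 = 279841 ≡ 128 (mod 1289)
23^8 = (23^4)^2 ≡ 128^2 = 16384 ≡ 916 (mod 1289)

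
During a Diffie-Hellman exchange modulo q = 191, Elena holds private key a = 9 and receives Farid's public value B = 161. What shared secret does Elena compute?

Shared key K = 161^9 mod 191.
161^1 ≡ 161 (mod 191)
161^2 = (161^1)^2 ≡ 161^2 = 25921 ≡ 136 (mod 191)
161^4 = (161^2)^2 ≡ 136^2 = 18496 ≡ 160 (mod 191)
161^8 = (161^4)^2 ≡ 160^2 = 25600 ≡ 6 (mod 191)
161^9 = 161^8 · 161^1 ≡ 6 · 161 ≡ 11 (mod 191).

11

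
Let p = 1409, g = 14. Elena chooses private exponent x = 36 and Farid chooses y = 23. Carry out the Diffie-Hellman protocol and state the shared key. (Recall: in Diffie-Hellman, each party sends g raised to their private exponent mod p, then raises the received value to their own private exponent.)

Elena sends A = g^x mod p = 14^36 mod 1409.
14^1 ≡ 14 (mod 1409)
14^2 = (14^1)^2 ≡ 14^2 = 196 ≡ 196 (mod 1409)
14^4 = (14^2)^2 ≡ 196^2 = 38416 ≡ 373 (mod 1409)
14^8 = (14^4)^2 ≡ 373^2 = 139129 ≡ 1047 (mod 1409)
14^16 = (14^8)^2 ≡ 1047^2 = 1096209 ≡ 7 (mod 1409)
14^32 = (14^16)^2 ≡ 7^2 = 49 ≡ 49 (mod 1409)
14^36 = 14^32 · 14^4 ≡ 49 · 373 ≡ 1369 (mod 1409).
So A = 1369. Farid then computes K = A^y mod p = 1369^23 mod 1409.
1369^1 ≡ 1369 (mod 1409)
1369^2 = (1369^1)^2 ≡ 1369^2 = 1874161 ≡ 191 (mod 1409)
1369^4 = (1369^2)^2 ≡ 191^2 = 36481 ≡ 1256 (mod 1409)
1369^8 = (1369^4)^2 ≡ 1256^2 = 1577536 ≡ 865 (mod 1409)
1369^16 = (1369^8)^2 ≡ 865^2 = 748225 ≡ 46 (mod 1409)
1369^23 = 1369^16 · 1369^4 · 1369^2 · 1369^1 ≡ 46 · 1256 · 191 · 1369 ≡ 62 (mod 1409).

62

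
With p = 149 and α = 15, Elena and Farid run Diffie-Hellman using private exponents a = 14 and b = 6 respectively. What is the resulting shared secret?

Farid sends B = α^b mod p = 15^6 mod 149.
15^1 ≡ 15 (mod 149)
15^2 = (15^1)^2 ≡ 15^2 = 225 ≡ 76 (mod 149)
15^4 = (15^2)^2 ≡ 76^2 = 5776 ≡ 114 (mod 149)
15^6 = 15^4 · 15^2 ≡ 114 · 76 ≡ 22 (mod 149).
So B = 22. Elena then computes K = B^a mod p = 22^14 mod 149.
22^1 ≡ 22 (mod 149)
22^2 = (22^1)^2 ≡ 22^2 = 484 ≡ 37 (mod 149)
22^4 = (22^2)^2 ≡ 37^2 = 1369 ≡ 28 (mod 149)
22^8 = (22^4)^2 ≡ 28^2 = 784 ≡ 39 (mod 149)
22^14 = 22^8 · 22^4 · 22^2 ≡ 39 · 28 · 37 ≡ 25 (mod 149).

25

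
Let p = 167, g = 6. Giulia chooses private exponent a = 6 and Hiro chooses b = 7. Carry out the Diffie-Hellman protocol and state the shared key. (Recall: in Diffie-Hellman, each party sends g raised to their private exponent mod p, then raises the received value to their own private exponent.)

29

Giulia sends A = g^a mod p = 6^6 mod 167.
6^1 ≡ 6 (mod 167)
6^2 = (6^1)^2 ≡ 6^2 = 36 ≡ 36 (mod 167)
6^4 = (6^2)^2 ≡ 36^2 = 1296 ≡ 127 (mod 167)
6^6 = 6^4 · 6^2 ≡ 127 · 36 ≡ 63 (mod 167).
So A = 63. Hiro then computes K = A^b mod p = 63^7 mod 167.
63^1 ≡ 63 (mod 167)
63^2 = (63^1)^2 ≡ 63^2 = 3969 ≡ 128 (mod 167)
63^4 = (63^2)^2 ≡ 128^2 = 16384 ≡ 18 (mod 167)
63^7 = 63^4 · 63^2 · 63^1 ≡ 18 · 128 · 63 ≡ 29 (mod 167).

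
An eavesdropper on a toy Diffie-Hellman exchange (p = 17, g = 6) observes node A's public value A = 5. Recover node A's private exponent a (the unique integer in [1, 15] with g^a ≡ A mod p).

11

Try successive powers of 6 modulo 17:
6^1 ≡ 6
6^2 ≡ 2
6^3 ≡ 12
6^4 ≡ 4
6^5 ≡ 7
6^6 ≡ 8
6^7 ≡ 14
6^8 ≡ 16
6^9 ≡ 11
6^10 ≡ 15
6^11 ≡ 5
Found: a = 11.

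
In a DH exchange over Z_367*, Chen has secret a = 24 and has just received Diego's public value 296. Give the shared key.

Shared key K = 296^24 mod 367.
296^1 ≡ 296 (mod 367)
296^2 = (296^1)^2 ≡ 296^2 = 87616 ≡ 270 (mod 367)
296^4 = (296^2)^2 ≡ 270^2 = 72900 ≡ 234 (mod 367)
296^8 = (296^4)^2 ≡ 234^2 = 54756 ≡ 73 (mod 367)
296^16 = (296^8)^2 ≡ 73^2 = 5329 ≡ 191 (mod 367)
296^24 = 296^16 · 296^8 ≡ 191 · 73 ≡ 364 (mod 367).

364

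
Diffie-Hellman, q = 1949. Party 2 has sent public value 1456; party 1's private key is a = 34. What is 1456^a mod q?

328

Shared key K = 1456^34 mod 1949.
1456^1 ≡ 1456 (mod 1949)
1456^2 = (1456^1)^2 ≡ 1456^2 = 2119936 ≡ 1373 (mod 1949)
1456^4 = (1456^2)^2 ≡ 1373^2 = 1885129 ≡ 446 (mod 1949)
1456^8 = (1456^4)^2 ≡ 446^2 = 198916 ≡ 118 (mod 1949)
1456^16 = (1456^8)^2 ≡ 118^2 = 13924 ≡ 281 (mod 1949)
1456^32 = (1456^16)^2 ≡ 281^2 = 78961 ≡ 1001 (mod 1949)
1456^34 = 1456^32 · 1456^2 ≡ 1001 · 1373 ≡ 328 (mod 1949).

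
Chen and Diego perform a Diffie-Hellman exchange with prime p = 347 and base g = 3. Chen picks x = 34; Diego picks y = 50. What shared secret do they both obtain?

293

Diego sends B = g^y mod p = 3^50 mod 347.
3^1 ≡ 3 (mod 347)
3^2 = (3^1)^2 ≡ 3^2 = 9 ≡ 9 (mod 347)
3^4 = (3^2)^2 ≡ 9^2 = 81 ≡ 81 (mod 347)
3^8 = (3^4)^2 ≡ 81^2 = 6561 ≡ 315 (mod 347)
3^16 = (3^8)^2 ≡ 315^2 = 99225 ≡ 330 (mod 347)
3^32 = (3^16)^2 ≡ 330^2 = 108900 ≡ 289 (mod 347)
3^50 = 3^32 · 3^16 · 3^2 ≡ 289 · 330 · 9 ≡ 199 (mod 347).
So B = 199. Chen then computes K = B^x mod p = 199^34 mod 347.
199^1 ≡ 199 (mod 347)
199^2 = (199^1)^2 ≡ 199^2 = 39601 ≡ 43 (mod 347)
199^4 = (199^2)^2 ≡ 43^2 = 1849 ≡ 114 (mod 347)
199^8 = (199^4)^2 ≡ 114^2 = 12996 ≡ 157 (mod 347)
199^16 = (199^8)^2 ≡ 157^2 = 24649 ≡ 12 (mod 347)
199^32 = (199^16)^2 ≡ 12^2 = 144 ≡ 144 (mod 347)
199^34 = 199^32 · 199^2 ≡ 144 · 43 ≡ 293 (mod 347).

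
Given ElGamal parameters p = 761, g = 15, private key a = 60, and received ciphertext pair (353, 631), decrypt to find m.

481

Shared mask s = c₁^a mod p = 353^60 mod 761.
353^1 ≡ 353 (mod 761)
353^2 = (353^1)^2 ≡ 353^2 = 124609 ≡ 566 (mod 761)
353^4 = (353^2)^2 ≡ 566^2 = 320356 ≡ 736 (mod 761)
353^8 = (353^4)^2 ≡ 736^2 = 541696 ≡ 625 (mod 761)
353^16 = (353^8)^2 ≡ 625^2 = 390625 ≡ 232 (mod 761)
353^32 = (353^16)^2 ≡ 232^2 = 53824 ≡ 554 (mod 761)
353^60 = 353^32 · 353^16 · 353^8 · 353^4 ≡ 554 · 232 · 625 · 736 ≡ 82 (mod 761).
So s = 82; s⁻¹ ≡ 529 (mod 761).
m = c₂ · s⁻¹ mod 761 = 631 · 529 mod 761 = 481.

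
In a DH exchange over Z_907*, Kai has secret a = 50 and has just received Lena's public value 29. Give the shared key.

269

Shared key K = 29^50 mod 907.
29^1 ≡ 29 (mod 907)
29^2 = (29^1)^2 ≡ 29^2 = 841 ≡ 841 (mod 907)
29^4 = (29^2)^2 ≡ 841^2 = 707281 ≡ 728 (mod 907)
29^8 = (29^4)^2 ≡ 728^2 = 529984 ≡ 296 (mod 907)
29^16 = (29^8)^2 ≡ 296^2 = 87616 ≡ 544 (mod 907)
29^32 = (29^16)^2 ≡ 544^2 = 295936 ≡ 254 (mod 907)
29^50 = 29^32 · 29^16 · 29^2 ≡ 254 · 544 · 841 ≡ 269 (mod 907).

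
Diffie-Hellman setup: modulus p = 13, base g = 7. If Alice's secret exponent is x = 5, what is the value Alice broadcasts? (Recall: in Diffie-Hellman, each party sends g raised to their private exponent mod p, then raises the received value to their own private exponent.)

11

Public value = 7^5 mod 13.
7^1 ≡ 7 (mod 13)
7^2 = (7^1)^2 ≡ 7^2 = 49 ≡ 10 (mod 13)
7^4 = (7^2)^2 ≡ 10^2 = 100 ≡ 9 (mod 13)
7^5 = 7^4 · 7^1 ≡ 9 · 7 ≡ 11 (mod 13).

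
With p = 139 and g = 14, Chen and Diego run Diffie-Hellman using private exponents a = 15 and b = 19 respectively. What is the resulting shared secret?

48

Chen sends A = g^a mod p = 14^15 mod 139.
14^1 ≡ 14 (mod 139)
14^2 = (14^1)^2 ≡ 14^2 = 196 ≡ 57 (mod 139)
14^4 = (14^2)^2 ≡ 57^2 = 3249 ≡ 52 (mod 139)
14^8 = (14^4)^2 ≡ 52^2 = 2704 ≡ 63 (mod 139)
14^15 = 14^8 · 14^4 · 14^2 · 14^1 ≡ 63 · 52 · 57 · 14 ≡ 75 (mod 139).
So A = 75. Diego then computes K = A^b mod p = 75^19 mod 139.
75^1 ≡ 75 (mod 139)
75^2 = (75^1)^2 ≡ 75^2 = 5625 ≡ 65 (mod 139)
75^4 = (75^2)^2 ≡ 65^2 = 4225 ≡ 55 (mod 139)
75^8 = (75^4)^2 ≡ 55^2 = 3025 ≡ 106 (mod 139)
75^16 = (75^8)^2 ≡ 106^2 = 11236 ≡ 116 (mod 139)
75^19 = 75^16 · 75^2 · 75^1 ≡ 116 · 65 · 75 ≡ 48 (mod 139).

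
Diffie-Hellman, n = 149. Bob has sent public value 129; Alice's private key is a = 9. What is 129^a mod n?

39

Shared key K = 129^9 mod 149.
129^1 ≡ 129 (mod 149)
129^2 = (129^1)^2 ≡ 129^2 = 16641 ≡ 102 (mod 149)
129^4 = (129^2)^2 ≡ 102^2 = 10404 ≡ 123 (mod 149)
129^8 = (129^4)^2 ≡ 123^2 = 15129 ≡ 80 (mod 149)
129^9 = 129^8 · 129^1 ≡ 80 · 129 ≡ 39 (mod 149).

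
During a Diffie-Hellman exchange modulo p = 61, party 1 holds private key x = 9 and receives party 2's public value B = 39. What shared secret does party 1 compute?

41

Shared key K = 39^9 mod 61.
39^1 ≡ 39 (mod 61)
39^2 = (39^1)^2 ≡ 39^2 = 1521 ≡ 57 (mod 61)
39^4 = (39^2)^2 ≡ 57^2 = 3249 ≡ 16 (mod 61)
39^8 = (39^4)^2 ≡ 16^2 = 256 ≡ 12 (mod 61)
39^9 = 39^8 · 39^1 ≡ 12 · 39 ≡ 41 (mod 61).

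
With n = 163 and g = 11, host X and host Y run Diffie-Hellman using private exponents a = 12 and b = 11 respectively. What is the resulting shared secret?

22

Host Y sends B = g^b mod n = 11^11 mod 163.
11^1 ≡ 11 (mod 163)
11^2 = (11^1)^2 ≡ 11^2 = 121 ≡ 121 (mod 163)
11^4 = (11^2)^2 ≡ 121^2 = 14641 ≡ 134 (mod 163)
11^8 = (11^4)^2 ≡ 134^2 = 17956 ≡ 26 (mod 163)
11^11 = 11^8 · 11^2 · 11^1 ≡ 26 · 121 · 11 ≡ 50 (mod 163).
So B = 50. Host X then computes K = B^a mod n = 50^12 mod 163.
50^1 ≡ 50 (mod 163)
50^2 = (50^1)^2 ≡ 50^2 = 2500 ≡ 55 (mod 163)
50^4 = (50^2)^2 ≡ 55^2 = 3025 ≡ 91 (mod 163)
50^8 = (50^4)^2 ≡ 91^2 = 8281 ≡ 131 (mod 163)
50^12 = 50^8 · 50^4 ≡ 131 · 91 ≡ 22 (mod 163).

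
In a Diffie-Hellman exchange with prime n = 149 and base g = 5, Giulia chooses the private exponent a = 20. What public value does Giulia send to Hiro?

Public value = 5^20 mod 149.
5^1 ≡ 5 (mod 149)
5^2 = (5^1)^2 ≡ 5^2 = 25 ≡ 25 (mod 149)
5^4 = (5^2)^2 ≡ 25^2 = 625 ≡ 29 (mod 149)
5^8 = (5^4)^2 ≡ 29^2 = 841 ≡ 96 (mod 149)
5^16 = (5^8)^2 ≡ 96^2 = 9216 ≡ 127 (mod 149)
5^20 = 5^16 · 5^4 ≡ 127 · 29 ≡ 107 (mod 149).

107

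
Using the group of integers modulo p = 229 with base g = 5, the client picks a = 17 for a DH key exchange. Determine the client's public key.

Public value = 5^17 (mod 229).
5^1 ≡ 5 (mod 229)
5^2 = (5^1)^2 ≡ 5^2 = 25 ≡ 25 (mod 229)
5^4 = (5^2)^2 ≡ 25^2 = 625 ≡ 167 (mod 229)
5^8 = (5^4)^2 ≡ 167^2 = 27889 ≡ 180 (mod 229)
5^16 = (5^8)^2 ≡ 180^2 = 32400 ≡ 111 (mod 229)
5^17 = 5^16 · 5^1 ≡ 111 · 5 ≡ 97 (mod 229).

97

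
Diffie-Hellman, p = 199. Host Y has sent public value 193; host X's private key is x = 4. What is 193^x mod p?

102

Shared key K = 193^4 mod 199.
193^1 ≡ 193 (mod 199)
193^2 = (193^1)^2 ≡ 193^2 = 37249 ≡ 36 (mod 199)
193^4 = (193^2)^2 ≡ 36^2 = 1296 ≡ 102 (mod 199)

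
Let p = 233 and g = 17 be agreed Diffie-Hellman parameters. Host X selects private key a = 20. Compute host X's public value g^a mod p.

58

Public value = 17^20 mod 233.
17^1 ≡ 17 (mod 233)
17^2 = (17^1)^2 ≡ 17^2 = 289 ≡ 56 (mod 233)
17^4 = (17^2)^2 ≡ 56^2 = 3136 ≡ 107 (mod 233)
17^8 = (17^4)^2 ≡ 107^2 = 11449 ≡ 32 (mod 233)
17^16 = (17^8)^2 ≡ 32^2 = 1024 ≡ 92 (mod 233)
17^20 = 17^16 · 17^4 ≡ 92 · 107 ≡ 58 (mod 233).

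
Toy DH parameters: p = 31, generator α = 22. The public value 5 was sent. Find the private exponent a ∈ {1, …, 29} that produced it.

Try successive powers of 22 modulo 31:
22^1 ≡ 22
22^2 ≡ 19
22^3 ≡ 15
22^4 ≡ 20
22^5 ≡ 6
22^6 ≡ 8
22^7 ≡ 21
22^8 ≡ 28
22^9 ≡ 27
22^10 ≡ 5
Found: a = 10.

10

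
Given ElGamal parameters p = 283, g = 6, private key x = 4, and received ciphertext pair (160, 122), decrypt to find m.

48

Shared mask s = c₁^x mod p = 160^4 mod 283.
160^1 ≡ 160 (mod 283)
160^2 = (160^1)^2 ≡ 160^2 = 25600 ≡ 130 (mod 283)
160^4 = (160^2)^2 ≡ 130^2 = 16900 ≡ 203 (mod 283)
So s = 203; s⁻¹ ≡ 237 (mod 283).
m = c₂ · s⁻¹ mod 283 = 122 · 237 mod 283 = 48.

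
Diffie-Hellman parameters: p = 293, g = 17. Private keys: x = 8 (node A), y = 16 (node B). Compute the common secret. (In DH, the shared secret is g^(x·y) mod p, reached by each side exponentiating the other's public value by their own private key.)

161

Node B sends B = g^y mod p = 17^16 mod 293.
17^1 ≡ 17 (mod 293)
17^2 = (17^1)^2 ≡ 17^2 = 289 ≡ 289 (mod 293)
17^4 = (17^2)^2 ≡ 289^2 = 83521 ≡ 16 (mod 293)
17^8 = (17^4)^2 ≡ 16^2 = 256 ≡ 256 (mod 293)
17^16 = (17^8)^2 ≡ 256^2 = 65536 ≡ 197 (mod 293)
So B = 197. Node A then computes K = B^x mod p = 197^8 mod 293.
197^1 ≡ 197 (mod 293)
197^2 = (197^1)^2 ≡ 197^2 = 38809 ≡ 133 (mod 293)
197^4 = (197^2)^2 ≡ 133^2 = 17689 ≡ 109 (mod 293)
197^8 = (197^4)^2 ≡ 109^2 = 11881 ≡ 161 (mod 293)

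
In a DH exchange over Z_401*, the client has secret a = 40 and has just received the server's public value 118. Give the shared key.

Shared key K = 118^40 mod 401.
118^1 ≡ 118 (mod 401)
118^2 = (118^1)^2 ≡ 118^2 = 13924 ≡ 290 (mod 401)
118^4 = (118^2)^2 ≡ 290^2 = 84100 ≡ 291 (mod 401)
118^8 = (118^4)^2 ≡ 291^2 = 84681 ≡ 70 (mod 401)
118^16 = (118^8)^2 ≡ 70^2 = 4900 ≡ 88 (mod 401)
118^32 = (118^16)^2 ≡ 88^2 = 7744 ≡ 125 (mod 401)
118^40 = 118^32 · 118^8 ≡ 125 · 70 ≡ 329 (mod 401).

329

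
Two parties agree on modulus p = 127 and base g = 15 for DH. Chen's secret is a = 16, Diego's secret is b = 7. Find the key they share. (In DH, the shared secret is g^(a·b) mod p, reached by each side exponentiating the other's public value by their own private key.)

103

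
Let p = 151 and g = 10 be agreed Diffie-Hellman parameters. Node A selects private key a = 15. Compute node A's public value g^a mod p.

Public value = 10^15 mod 151.
10^1 ≡ 10 (mod 151)
10^2 = (10^1)^2 ≡ 10^2 = 100 ≡ 100 (mod 151)
10^4 = (10^2)^2 ≡ 100^2 = 10000 ≡ 34 (mod 151)
10^8 = (10^4)^2 ≡ 34^2 = 1156 ≡ 99 (mod 151)
10^15 = 10^8 · 10^4 · 10^2 · 10^1 ≡ 99 · 34 · 100 · 10 ≡ 59 (mod 151).

59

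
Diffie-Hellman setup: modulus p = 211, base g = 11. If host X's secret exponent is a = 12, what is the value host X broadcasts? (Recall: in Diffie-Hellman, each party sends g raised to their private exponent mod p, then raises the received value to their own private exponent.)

Public value = 11^{12} \pmod{211}.
11^1 ≡ 11 (mod 211)
11^2 = (11^1)^2 ≡ 11^2 = 121 ≡ 121 (mod 211)
11^4 = (11^2)^2 ≡ 121^2 = 14641 ≡ 82 (mod 211)
11^8 = (11^4)^2 ≡ 82^2 = 6724 ≡ 183 (mod 211)
11^12 = 11^8 · 11^4 ≡ 183 · 82 ≡ 25 (mod 211).

25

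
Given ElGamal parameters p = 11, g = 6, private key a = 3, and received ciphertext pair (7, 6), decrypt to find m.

3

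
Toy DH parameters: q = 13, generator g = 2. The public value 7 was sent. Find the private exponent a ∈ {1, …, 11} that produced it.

Try successive powers of 2 modulo 13:
2^1 ≡ 2
2^2 ≡ 4
2^3 ≡ 8
2^4 ≡ 3
2^5 ≡ 6
2^6 ≡ 12
2^7 ≡ 11
2^8 ≡ 9
2^9 ≡ 5
2^10 ≡ 10
2^11 ≡ 7
Found: a = 11.

11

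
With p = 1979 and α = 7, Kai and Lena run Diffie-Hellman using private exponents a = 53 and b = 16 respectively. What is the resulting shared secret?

1085

Lena sends B = α^b mod p = 7^16 mod 1979.
7^1 ≡ 7 (mod 1979)
7^2 = (7^1)^2 ≡ 7^2 = 49 ≡ 49 (mod 1979)
7^4 = (7^2)^2 ≡ 49^2 = 2401 ≡ 422 (mod 1979)
7^8 = (7^4)^2 ≡ 422^2 = 178084 ≡ 1953 (mod 1979)
7^16 = (7^8)^2 ≡ 1953^2 = 3814209 ≡ 676 (mod 1979)
So B = 676. Kai then computes K = B^a mod p = 676^53 mod 1979.
676^1 ≡ 676 (mod 1979)
676^2 = (676^1)^2 ≡ 676^2 = 456976 ≡ 1806 (mod 1979)
676^4 = (676^2)^2 ≡ 1806^2 = 3261636 ≡ 244 (mod 1979)
676^8 = (676^4)^2 ≡ 244^2 = 59536 ≡ 166 (mod 1979)
676^16 = (676^8)^2 ≡ 166^2 = 27556 ≡ 1829 (mod 1979)
676^32 = (676^16)^2 ≡ 1829^2 = 3345241 ≡ 731 (mod 1979)
676^53 = 676^32 · 676^16 · 676^4 · 676^1 ≡ 731 · 1829 · 244 · 676 ≡ 1085 (mod 1979).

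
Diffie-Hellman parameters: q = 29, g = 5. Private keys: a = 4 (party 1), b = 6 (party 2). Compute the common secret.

Party 1 sends A = g^a mod q = 5^4 mod 29.
5^1 ≡ 5 (mod 29)
5^2 = (5^1)^2 ≡ 5^2 = 25 ≡ 25 (mod 29)
5^4 = (5^2)^2 ≡ 25^2 = 625 ≡ 16 (mod 29)
So A = 16. Party 2 then computes K = A^b mod q = 16^6 mod 29.
16^1 ≡ 16 (mod 29)
16^2 = (16^1)^2 ≡ 16^2 = 256 ≡ 24 (mod 29)
16^4 = (16^2)^2 ≡ 24^2 = 576 ≡ 25 (mod 29)
16^6 = 16^4 · 16^2 ≡ 25 · 24 ≡ 20 (mod 29).

20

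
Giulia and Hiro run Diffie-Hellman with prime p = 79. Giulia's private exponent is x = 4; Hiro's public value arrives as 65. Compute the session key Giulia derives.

22

Shared key K = 65^4 mod 79.
65^1 ≡ 65 (mod 79)
65^2 = (65^1)^2 ≡ 65^2 = 4225 ≡ 38 (mod 79)
65^4 = (65^2)^2 ≡ 38^2 = 1444 ≡ 22 (mod 79)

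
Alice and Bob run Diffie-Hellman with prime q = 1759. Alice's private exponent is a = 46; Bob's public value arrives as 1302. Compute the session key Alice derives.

Shared key K = 1302^46 mod 1759.
1302^1 ≡ 1302 (mod 1759)
1302^2 = (1302^1)^2 ≡ 1302^2 = 1695204 ≡ 1287 (mod 1759)
1302^4 = (1302^2)^2 ≡ 1287^2 = 1656369 ≡ 1150 (mod 1759)
1302^8 = (1302^4)^2 ≡ 1150^2 = 1322500 ≡ 1491 (mod 1759)
1302^16 = (1302^8)^2 ≡ 1491^2 = 2223081 ≡ 1464 (mod 1759)
1302^32 = (1302^16)^2 ≡ 1464^2 = 2143296 ≡ 834 (mod 1759)
1302^46 = 1302^32 · 1302^8 · 1302^4 · 1302^2 ≡ 834 · 1491 · 1150 · 1287 ≡ 961 (mod 1759).

961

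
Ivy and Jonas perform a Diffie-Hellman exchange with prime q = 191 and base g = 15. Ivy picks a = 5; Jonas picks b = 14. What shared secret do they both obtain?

Ivy sends A = g^a mod q = 15^5 mod 191.
15^1 ≡ 15 (mod 191)
15^2 = (15^1)^2 ≡ 15^2 = 225 ≡ 34 (mod 191)
15^4 = (15^2)^2 ≡ 34^2 = 1156 ≡ 10 (mod 191)
15^5 = 15^4 · 15^1 ≡ 10 · 15 ≡ 150 (mod 191).
So A = 150. Jonas then computes K = A^b mod q = 150^14 mod 191.
150^1 ≡ 150 (mod 191)
150^2 = (150^1)^2 ≡ 150^2 = 22500 ≡ 153 (mod 191)
150^4 = (150^2)^2 ≡ 153^2 = 23409 ≡ 107 (mod 191)
150^8 = (150^4)^2 ≡ 107^2 = 11449 ≡ 180 (mod 191)
150^14 = 150^8 · 150^4 · 150^2 ≡ 180 · 107 · 153 ≡ 32 (mod 191).

32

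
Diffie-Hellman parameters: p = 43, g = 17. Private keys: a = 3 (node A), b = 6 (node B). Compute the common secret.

Node B sends B = g^b mod p = 17^6 mod 43.
17^1 ≡ 17 (mod 43)
17^2 = (17^1)^2 ≡ 17^2 = 289 ≡ 31 (mod 43)
17^4 = (17^2)^2 ≡ 31^2 = 961 ≡ 15 (mod 43)
17^6 = 17^4 · 17^2 ≡ 15 · 31 ≡ 35 (mod 43).
So B = 35. Node A then computes K = B^a mod p = 35^3 mod 43.
35^1 ≡ 35 (mod 43)
35^2 = (35^1)^2 ≡ 35^2 = 1225 ≡ 21 (mod 43)
35^3 = 35^2 · 35^1 ≡ 21 · 35 ≡ 4 (mod 43).

4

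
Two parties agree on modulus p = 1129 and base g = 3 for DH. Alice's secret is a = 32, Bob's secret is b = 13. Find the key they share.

Alice sends A = g^a mod p = 3^32 mod 1129.
3^1 ≡ 3 (mod 1129)
3^2 = (3^1)^2 ≡ 3^2 = 9 ≡ 9 (mod 1129)
3^4 = (3^2)^2 ≡ 9^2 = 81 ≡ 81 (mod 1129)
3^8 = (3^4)^2 ≡ 81^2 = 6561 ≡ 916 (mod 1129)
3^16 = (3^8)^2 ≡ 916^2 = 839056 ≡ 209 (mod 1129)
3^32 = (3^16)^2 ≡ 209^2 = 43681 ≡ 779 (mod 1129)
So A = 779. Bob then computes K = A^b mod p = 779^13 mod 1129.
779^1 ≡ 779 (mod 1129)
779^2 = (779^1)^2 ≡ 779^2 = 606841 ≡ 568 (mod 1129)
779^4 = (779^2)^2 ≡ 568^2 = 322624 ≡ 859 (mod 1129)
779^8 = (779^4)^2 ≡ 859^2 = 737881 ≡ 644 (mod 1129)
779^13 = 779^8 · 779^4 · 779^1 ≡ 644 · 859 · 779 ≡ 384 (mod 1129).

384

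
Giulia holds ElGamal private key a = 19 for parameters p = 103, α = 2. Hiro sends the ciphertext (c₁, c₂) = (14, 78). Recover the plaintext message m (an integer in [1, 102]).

Shared mask s = c₁^a mod p = 14^19 mod 103.
14^1 ≡ 14 (mod 103)
14^2 = (14^1)^2 ≡ 14^2 = 196 ≡ 93 (mod 103)
14^4 = (14^2)^2 ≡ 93^2 = 8649 ≡ 100 (mod 103)
14^8 = (14^4)^2 ≡ 100^2 = 10000 ≡ 9 (mod 103)
14^16 = (14^8)^2 ≡ 9^2 = 81 ≡ 81 (mod 103)
14^19 = 14^16 · 14^2 · 14^1 ≡ 81 · 93 · 14 ≡ 93 (mod 103).
So s = 93; s⁻¹ ≡ 72 (mod 103).
m = c₂ · s⁻¹ mod 103 = 78 · 72 mod 103 = 54.

54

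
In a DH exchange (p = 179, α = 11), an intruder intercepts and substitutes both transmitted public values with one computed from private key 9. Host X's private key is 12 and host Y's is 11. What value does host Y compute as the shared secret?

Host Y receives an intruder's public value M = 11^9 mod 179 instead of the honest one.
11^1 ≡ 11 (mod 179)
11^2 = (11^1)^2 ≡ 11^2 = 121 ≡ 121 (mod 179)
11^4 = (11^2)^2 ≡ 121^2 = 14641 ≡ 142 (mod 179)
11^8 = (11^4)^2 ≡ 142^2 = 20164 ≡ 116 (mod 179)
11^9 = 11^8 · 11^1 ≡ 116 · 11 ≡ 23 (mod 179).
So M = 23. Host Y computes K = M^11 mod 179.
23^1 ≡ 23 (mod 179)
23^2 = (23^1)^2 ≡ 23^2 = 529 ≡ 171 (mod 179)
23^4 = (23^2)^2 ≡ 171^2 = 29241 ≡ 64 (mod 179)
23^8 = (23^4)^2 ≡ 64^2 = 4096 ≡ 158 (mod 179)
23^11 = 23^8 · 23^2 · 23^1 ≡ 158 · 171 · 23 ≡ 105 (mod 179).

105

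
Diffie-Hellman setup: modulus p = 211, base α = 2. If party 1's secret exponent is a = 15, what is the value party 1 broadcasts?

Public value = 2^15 (mod 211).
2^1 ≡ 2 (mod 211)
2^2 = (2^1)^2 ≡ 2^2 = 4 ≡ 4 (mod 211)
2^4 = (2^2)^2 ≡ 4^2 = 16 ≡ 16 (mod 211)
2^8 = (2^4)^2 ≡ 16^2 = 256 ≡ 45 (mod 211)
2^15 = 2^8 · 2^4 · 2^2 · 2^1 ≡ 45 · 16 · 4 · 2 ≡ 63 (mod 211).

63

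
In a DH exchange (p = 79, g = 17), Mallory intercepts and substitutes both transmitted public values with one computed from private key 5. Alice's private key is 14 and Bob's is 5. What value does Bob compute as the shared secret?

14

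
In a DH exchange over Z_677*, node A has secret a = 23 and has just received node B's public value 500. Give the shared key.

Shared key K = 500^23 mod 677.
500^1 ≡ 500 (mod 677)
500^2 = (500^1)^2 ≡ 500^2 = 250000 ≡ 187 (mod 677)
500^4 = (500^2)^2 ≡ 187^2 = 34969 ≡ 442 (mod 677)
500^8 = (500^4)^2 ≡ 442^2 = 195364 ≡ 388 (mod 677)
500^16 = (500^8)^2 ≡ 388^2 = 150544 ≡ 250 (mod 677)
500^23 = 500^16 · 500^4 · 500^2 · 500^1 ≡ 250 · 442 · 187 · 500 ≡ 194 (mod 677).

194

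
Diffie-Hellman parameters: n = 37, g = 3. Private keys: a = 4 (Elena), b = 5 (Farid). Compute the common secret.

Elena sends A = g^a mod n = 3^4 mod 37.
3^1 ≡ 3 (mod 37)
3^2 = (3^1)^2 ≡ 3^2 = 9 ≡ 9 (mod 37)
3^4 = (3^2)^2 ≡ 9^2 = 81 ≡ 7 (mod 37)
So A = 7. Farid then computes K = A^b mod n = 7^5 mod 37.
7^1 ≡ 7 (mod 37)
7^2 = (7^1)^2 ≡ 7^2 = 49 ≡ 12 (mod 37)
7^4 = (7^2)^2 ≡ 12^2 = 144 ≡ 33 (mod 37)
7^5 = 7^4 · 7^1 ≡ 33 · 7 ≡ 9 (mod 37).

9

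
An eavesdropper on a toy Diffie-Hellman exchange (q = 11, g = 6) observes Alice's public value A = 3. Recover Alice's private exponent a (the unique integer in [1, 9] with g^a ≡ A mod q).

Try successive powers of 6 modulo 11:
6^1 ≡ 6
6^2 ≡ 3
Found: a = 2.

2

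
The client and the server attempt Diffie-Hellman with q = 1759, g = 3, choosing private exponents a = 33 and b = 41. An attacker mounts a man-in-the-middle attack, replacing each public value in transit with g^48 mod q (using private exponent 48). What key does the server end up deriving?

578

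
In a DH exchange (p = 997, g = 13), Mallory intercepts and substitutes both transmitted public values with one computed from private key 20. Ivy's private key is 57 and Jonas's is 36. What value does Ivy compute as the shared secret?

291

Ivy receives Mallory's public value M = 13^20 mod 997 instead of the honest one.
13^1 ≡ 13 (mod 997)
13^2 = (13^1)^2 ≡ 13^2 = 169 ≡ 169 (mod 997)
13^4 = (13^2)^2 ≡ 169^2 = 28561 ≡ 645 (mod 997)
13^8 = (13^4)^2 ≡ 645^2 = 416025 ≡ 276 (mod 997)
13^16 = (13^8)^2 ≡ 276^2 = 76176 ≡ 404 (mod 997)
13^20 = 13^16 · 13^4 ≡ 404 · 645 ≡ 363 (mod 997).
So M = 363. Ivy computes K = M^57 mod 997.
363^1 ≡ 363 (mod 997)
363^2 = (363^1)^2 ≡ 363^2 = 131769 ≡ 165 (mod 997)
363^4 = (363^2)^2 ≡ 165^2 = 27225 ≡ 306 (mod 997)
363^8 = (363^4)^2 ≡ 306^2 = 93636 ≡ 915 (mod 997)
363^16 = (363^8)^2 ≡ 915^2 = 837225 ≡ 742 (mod 997)
363^32 = (363^16)^2 ≡ 742^2 = 550564 ≡ 220 (mod 997)
363^57 = 363^32 · 363^16 · 363^8 · 363^1 ≡ 220 · 742 · 915 · 363 ≡ 291 (mod 997).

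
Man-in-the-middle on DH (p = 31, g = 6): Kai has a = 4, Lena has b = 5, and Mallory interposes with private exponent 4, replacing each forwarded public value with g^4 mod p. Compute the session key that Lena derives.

5

Lena receives Mallory's public value M = 6^4 mod 31 instead of the honest one.
6^1 ≡ 6 (mod 31)
6^2 = (6^1)^2 ≡ 6^2 = 36 ≡ 5 (mod 31)
6^4 = (6^2)^2 ≡ 5^2 = 25 ≡ 25 (mod 31)
So M = 25. Lena computes K = M^5 mod 31.
25^1 ≡ 25 (mod 31)
25^2 = (25^1)^2 ≡ 25^2 = 625 ≡ 5 (mod 31)
25^4 = (25^2)^2 ≡ 5^2 = 25 ≡ 25 (mod 31)
25^5 = 25^4 · 25^1 ≡ 25 · 25 ≡ 5 (mod 31).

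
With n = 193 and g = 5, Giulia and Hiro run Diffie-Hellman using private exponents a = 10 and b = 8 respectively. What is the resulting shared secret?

Hiro sends B = g^b mod n = 5^8 mod 193.
5^1 ≡ 5 (mod 193)
5^2 = (5^1)^2 ≡ 5^2 = 25 ≡ 25 (mod 193)
5^4 = (5^2)^2 ≡ 25^2 = 625 ≡ 46 (mod 193)
5^8 = (5^4)^2 ≡ 46^2 = 2116 ≡ 186 (mod 193)
So B = 186. Giulia then computes K = B^a mod n = 186^10 mod 193.
186^1 ≡ 186 (mod 193)
186^2 = (186^1)^2 ≡ 186^2 = 34596 ≡ 49 (mod 193)
186^4 = (186^2)^2 ≡ 49^2 = 2401 ≡ 85 (mod 193)
186^8 = (186^4)^2 ≡ 85^2 = 7225 ≡ 84 (mod 193)
186^10 = 186^8 · 186^2 ≡ 84 · 49 ≡ 63 (mod 193).

63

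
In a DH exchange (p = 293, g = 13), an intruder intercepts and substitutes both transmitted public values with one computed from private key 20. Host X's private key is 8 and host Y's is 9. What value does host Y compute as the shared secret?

191

Host Y receives an intruder's public value M = 13^20 mod 293 instead of the honest one.
13^1 ≡ 13 (mod 293)
13^2 = (13^1)^2 ≡ 13^2 = 169 ≡ 169 (mod 293)
13^4 = (13^2)^2 ≡ 169^2 = 28561 ≡ 140 (mod 293)
13^8 = (13^4)^2 ≡ 140^2 = 19600 ≡ 262 (mod 293)
13^16 = (13^8)^2 ≡ 262^2 = 68644 ≡ 82 (mod 293)
13^20 = 13^16 · 13^4 ≡ 82 · 140 ≡ 53 (mod 293).
So M = 53. Host Y computes K = M^9 mod 293.
53^1 ≡ 53 (mod 293)
53^2 = (53^1)^2 ≡ 53^2 = 2809 ≡ 172 (mod 293)
53^4 = (53^2)^2 ≡ 172^2 = 29584 ≡ 284 (mod 293)
53^8 = (53^4)^2 ≡ 284^2 = 80656 ≡ 81 (mod 293)
53^9 = 53^8 · 53^1 ≡ 81 · 53 ≡ 191 (mod 293).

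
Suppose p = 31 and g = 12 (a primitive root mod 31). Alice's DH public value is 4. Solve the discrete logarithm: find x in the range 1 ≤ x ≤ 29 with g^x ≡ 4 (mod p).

Try successive powers of 12 modulo 31:
12^1 ≡ 12
12^2 ≡ 20
12^3 ≡ 23
12^4 ≡ 28
12^5 ≡ 26
12^6 ≡ 2
12^7 ≡ 24
12^8 ≡ 9
12^9 ≡ 15
12^10 ≡ 25
12^11 ≡ 21
12^12 ≡ 4
Found: x = 12.

12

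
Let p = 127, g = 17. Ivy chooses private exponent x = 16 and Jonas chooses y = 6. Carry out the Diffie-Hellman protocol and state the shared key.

50

Ivy sends A = g^x mod p = 17^16 mod 127.
17^1 ≡ 17 (mod 127)
17^2 = (17^1)^2 ≡ 17^2 = 289 ≡ 35 (mod 127)
17^4 = (17^2)^2 ≡ 35^2 = 1225 ≡ 82 (mod 127)
17^8 = (17^4)^2 ≡ 82^2 = 6724 ≡ 120 (mod 127)
17^16 = (17^8)^2 ≡ 120^2 = 14400 ≡ 49 (mod 127)
So A = 49. Jonas then computes K = A^y mod p = 49^6 mod 127.
49^1 ≡ 49 (mod 127)
49^2 = (49^1)^2 ≡ 49^2 = 2401 ≡ 115 (mod 127)
49^4 = (49^2)^2 ≡ 115^2 = 13225 ≡ 17 (mod 127)
49^6 = 49^4 · 49^2 ≡ 17 · 115 ≡ 50 (mod 127).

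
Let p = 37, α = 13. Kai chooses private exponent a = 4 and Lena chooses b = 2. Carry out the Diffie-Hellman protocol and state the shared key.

9

Kai sends A = α^a mod p = 13^4 mod 37.
13^1 ≡ 13 (mod 37)
13^2 = (13^1)^2 ≡ 13^2 = 169 ≡ 21 (mod 37)
13^4 = (13^2)^2 ≡ 21^2 = 441 ≡ 34 (mod 37)
So A = 34. Lena then computes K = A^b mod p = 34^2 mod 37.
34^1 ≡ 34 (mod 37)
34^2 = (34^1)^2 ≡ 34^2 = 1156 ≡ 9 (mod 37)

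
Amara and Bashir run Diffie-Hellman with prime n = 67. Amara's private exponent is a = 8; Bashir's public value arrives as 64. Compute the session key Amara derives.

62

Shared key K = 64^8 mod 67.
64^1 ≡ 64 (mod 67)
64^2 = (64^1)^2 ≡ 64^2 = 4096 ≡ 9 (mod 67)
64^4 = (64^2)^2 ≡ 9^2 = 81 ≡ 14 (mod 67)
64^8 = (64^4)^2 ≡ 14^2 = 196 ≡ 62 (mod 67)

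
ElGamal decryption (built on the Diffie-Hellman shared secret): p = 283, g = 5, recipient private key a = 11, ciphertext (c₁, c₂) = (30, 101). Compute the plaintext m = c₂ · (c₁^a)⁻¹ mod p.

31

Shared mask s = c₁^a mod p = 30^11 mod 283.
30^1 ≡ 30 (mod 283)
30^2 = (30^1)^2 ≡ 30^2 = 900 ≡ 51 (mod 283)
30^4 = (30^2)^2 ≡ 51^2 = 2601 ≡ 54 (mod 283)
30^8 = (30^4)^2 ≡ 54^2 = 2916 ≡ 86 (mod 283)
30^11 = 30^8 · 30^2 · 30^1 ≡ 86 · 51 · 30 ≡ 268 (mod 283).
So s = 268; s⁻¹ ≡ 132 (mod 283).
m = c₂ · s⁻¹ mod 283 = 101 · 132 mod 283 = 31.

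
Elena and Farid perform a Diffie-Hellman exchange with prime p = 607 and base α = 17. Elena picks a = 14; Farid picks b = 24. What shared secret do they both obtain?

348

Elena sends A = α^a mod p = 17^14 mod 607.
17^1 ≡ 17 (mod 607)
17^2 = (17^1)^2 ≡ 17^2 = 289 ≡ 289 (mod 607)
17^4 = (17^2)^2 ≡ 289^2 = 83521 ≡ 362 (mod 607)
17^8 = (17^4)^2 ≡ 362^2 = 131044 ≡ 539 (mod 607)
17^14 = 17^8 · 17^4 · 17^2 ≡ 539 · 362 · 289 ≡ 16 (mod 607).
So A = 16. Farid then computes K = A^b mod p = 16^24 mod 607.
16^1 ≡ 16 (mod 607)
16^2 = (16^1)^2 ≡ 16^2 = 256 ≡ 256 (mod 607)
16^4 = (16^2)^2 ≡ 256^2 = 65536 ≡ 587 (mod 607)
16^8 = (16^4)^2 ≡ 587^2 = 344569 ≡ 400 (mod 607)
16^16 = (16^8)^2 ≡ 400^2 = 160000 ≡ 359 (mod 607)
16^24 = 16^16 · 16^8 ≡ 359 · 400 ≡ 348 (mod 607).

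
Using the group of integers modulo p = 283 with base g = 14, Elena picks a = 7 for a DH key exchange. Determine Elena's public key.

249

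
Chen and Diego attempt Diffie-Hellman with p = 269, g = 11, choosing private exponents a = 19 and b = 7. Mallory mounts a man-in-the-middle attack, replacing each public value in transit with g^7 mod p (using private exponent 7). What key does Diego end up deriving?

244

Diego receives Mallory's public value M = 11^7 mod 269 instead of the honest one.
11^1 ≡ 11 (mod 269)
11^2 = (11^1)^2 ≡ 11^2 = 121 ≡ 121 (mod 269)
11^4 = (11^2)^2 ≡ 121^2 = 14641 ≡ 115 (mod 269)
11^7 = 11^4 · 11^2 · 11^1 ≡ 115 · 121 · 11 ≡ 4 (mod 269).
So M = 4. Diego computes K = M^7 mod 269.
4^1 ≡ 4 (mod 269)
4^2 = (4^1)^2 ≡ 4^2 = 16 ≡ 16 (mod 269)
4^4 = (4^2)^2 ≡ 16^2 = 256 ≡ 256 (mod 269)
4^7 = 4^4 · 4^2 · 4^1 ≡ 256 · 16 · 4 ≡ 244 (mod 269).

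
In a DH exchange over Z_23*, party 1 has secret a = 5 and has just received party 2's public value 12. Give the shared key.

18

Shared key K = 12^5 mod 23.
12^1 ≡ 12 (mod 23)
12^2 = (12^1)^2 ≡ 12^2 = 144 ≡ 6 (mod 23)
12^4 = (12^2)^2 ≡ 6^2 = 36 ≡ 13 (mod 23)
12^5 = 12^4 · 12^1 ≡ 13 · 12 ≡ 18 (mod 23).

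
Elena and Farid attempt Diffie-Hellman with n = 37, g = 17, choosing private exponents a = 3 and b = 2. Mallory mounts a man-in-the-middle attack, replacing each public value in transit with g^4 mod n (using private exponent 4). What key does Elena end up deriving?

Elena receives Mallory's public value M = 17^4 mod 37 instead of the honest one.
17^1 ≡ 17 (mod 37)
17^2 = (17^1)^2 ≡ 17^2 = 289 ≡ 30 (mod 37)
17^4 = (17^2)^2 ≡ 30^2 = 900 ≡ 12 (mod 37)
So M = 12. Elena computes K = M^3 mod 37.
12^1 ≡ 12 (mod 37)
12^2 = (12^1)^2 ≡ 12^2 = 144 ≡ 33 (mod 37)
12^3 = 12^2 · 12^1 ≡ 33 · 12 ≡ 26 (mod 37).

26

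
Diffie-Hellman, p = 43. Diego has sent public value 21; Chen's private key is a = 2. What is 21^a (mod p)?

Shared key K = 21^2 mod 43.
21^1 ≡ 21 (mod 43)
21^2 = (21^1)^2 ≡ 21^2 = 441 ≡ 11 (mod 43)

11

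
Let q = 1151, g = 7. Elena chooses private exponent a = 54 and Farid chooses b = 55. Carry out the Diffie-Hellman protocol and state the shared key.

Elena sends A = g^a mod q = 7^54 mod 1151.
7^1 ≡ 7 (mod 1151)
7^2 = (7^1)^2 ≡ 7^2 = 49 ≡ 49 (mod 1151)
7^4 = (7^2)^2 ≡ 49^2 = 2401 ≡ 99 (mod 1151)
7^8 = (7^4)^2 ≡ 99^2 = 9801 ≡ 593 (mod 1151)
7^16 = (7^8)^2 ≡ 593^2 = 351649 ≡ 594 (mod 1151)
7^32 = (7^16)^2 ≡ 594^2 = 352836 ≡ 630 (mod 1151)
7^54 = 7^32 · 7^16 · 7^4 · 7^2 ≡ 630 · 594 · 99 · 49 ≡ 134 (mod 1151).
So A = 134. Farid then computes K = A^b mod q = 134^55 mod 1151.
134^1 ≡ 134 (mod 1151)
134^2 = (134^1)^2 ≡ 134^2 = 17956 ≡ 691 (mod 1151)
134^4 = (134^2)^2 ≡ 691^2 = 477481 ≡ 967 (mod 1151)
134^8 = (134^4)^2 ≡ 967^2 = 935089 ≡ 477 (mod 1151)
134^16 = (134^8)^2 ≡ 477^2 = 227529 ≡ 782 (mod 1151)
134^32 = (134^16)^2 ≡ 782^2 = 611524 ≡ 343 (mod 1151)
134^55 = 134^32 · 134^16 · 134^4 · 134^2 · 134^1 ≡ 343 · 782 · 967 · 691 · 134 ≡ 866 (mod 1151).

866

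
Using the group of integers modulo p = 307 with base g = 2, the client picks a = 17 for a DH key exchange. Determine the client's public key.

290

Public value = 2^17 mod 307.
2^1 ≡ 2 (mod 307)
2^2 = (2^1)^2 ≡ 2^2 = 4 ≡ 4 (mod 307)
2^4 = (2^2)^2 ≡ 4^2 = 16 ≡ 16 (mod 307)
2^8 = (2^4)^2 ≡ 16^2 = 256 ≡ 256 (mod 307)
2^16 = (2^8)^2 ≡ 256^2 = 65536 ≡ 145 (mod 307)
2^17 = 2^16 · 2^1 ≡ 145 · 2 ≡ 290 (mod 307).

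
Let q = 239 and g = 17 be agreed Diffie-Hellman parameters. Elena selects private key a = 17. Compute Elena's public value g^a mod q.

100

Public value = 17^17 mod 239.
17^1 ≡ 17 (mod 239)
17^2 = (17^1)^2 ≡ 17^2 = 289 ≡ 50 (mod 239)
17^4 = (17^2)^2 ≡ 50^2 = 2500 ≡ 110 (mod 239)
17^8 = (17^4)^2 ≡ 110^2 = 12100 ≡ 150 (mod 239)
17^16 = (17^8)^2 ≡ 150^2 = 22500 ≡ 34 (mod 239)
17^17 = 17^16 · 17^1 ≡ 34 · 17 ≡ 100 (mod 239).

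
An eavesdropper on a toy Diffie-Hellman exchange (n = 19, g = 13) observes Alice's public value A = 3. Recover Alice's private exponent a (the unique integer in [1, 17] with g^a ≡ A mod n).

Try successive powers of 13 modulo 19:
13^1 ≡ 13
13^2 ≡ 17
13^3 ≡ 12
13^4 ≡ 4
13^5 ≡ 14
13^6 ≡ 11
13^7 ≡ 10
13^8 ≡ 16
13^9 ≡ 18
13^10 ≡ 6
13^11 ≡ 2
13^12 ≡ 7
13^13 ≡ 15
13^14 ≡ 5
13^15 ≡ 8
13^16 ≡ 9
13^17 ≡ 3
Found: a = 17.

17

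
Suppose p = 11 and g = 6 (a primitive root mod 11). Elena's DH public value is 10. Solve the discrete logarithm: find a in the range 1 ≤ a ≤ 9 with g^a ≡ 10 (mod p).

Try successive powers of 6 modulo 11:
6^1 ≡ 6
6^2 ≡ 3
6^3 ≡ 7
6^4 ≡ 9
6^5 ≡ 10
Found: a = 5.

5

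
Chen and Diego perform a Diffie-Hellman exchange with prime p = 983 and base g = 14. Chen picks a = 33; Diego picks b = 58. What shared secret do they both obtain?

111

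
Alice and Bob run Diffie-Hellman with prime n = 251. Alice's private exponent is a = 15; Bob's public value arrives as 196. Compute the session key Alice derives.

Shared key K = 196^15 mod 251.
196^1 ≡ 196 (mod 251)
196^2 = (196^1)^2 ≡ 196^2 = 38416 ≡ 13 (mod 251)
196^4 = (196^2)^2 ≡ 13^2 = 169 ≡ 169 (mod 251)
196^8 = (196^4)^2 ≡ 169^2 = 28561 ≡ 198 (mod 251)
196^15 = 196^8 · 196^4 · 196^2 · 196^1 ≡ 198 · 169 · 13 · 196 ≡ 241 (mod 251).

241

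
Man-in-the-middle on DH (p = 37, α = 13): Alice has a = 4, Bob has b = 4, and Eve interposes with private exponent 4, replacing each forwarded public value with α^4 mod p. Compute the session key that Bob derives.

Bob receives Eve's public value M = 13^4 mod 37 instead of the honest one.
13^1 ≡ 13 (mod 37)
13^2 = (13^1)^2 ≡ 13^2 = 169 ≡ 21 (mod 37)
13^4 = (13^2)^2 ≡ 21^2 = 441 ≡ 34 (mod 37)
So M = 34. Bob computes K = M^4 mod 37.
34^1 ≡ 34 (mod 37)
34^2 = (34^1)^2 ≡ 34^2 = 1156 ≡ 9 (mod 37)
34^4 = (34^2)^2 ≡ 9^2 = 81 ≡ 7 (mod 37)

7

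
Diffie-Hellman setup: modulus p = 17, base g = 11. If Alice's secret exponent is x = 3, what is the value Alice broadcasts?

Public value = 11^3 (mod 17).
11^1 ≡ 11 (mod 17)
11^2 = (11^1)^2 ≡ 11^2 = 121 ≡ 2 (mod 17)
11^3 = 11^2 · 11^1 ≡ 2 · 11 ≡ 5 (mod 17).

5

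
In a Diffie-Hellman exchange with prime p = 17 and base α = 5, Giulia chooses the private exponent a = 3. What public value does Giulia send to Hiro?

Public value = 5^3 mod 17.
5^1 ≡ 5 (mod 17)
5^2 = (5^1)^2 ≡ 5^2 = 25 ≡ 8 (mod 17)
5^3 = 5^2 · 5^1 ≡ 8 · 5 ≡ 6 (mod 17).

6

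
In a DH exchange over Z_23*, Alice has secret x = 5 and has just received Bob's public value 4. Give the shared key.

12

Shared key K = 4^5 mod 23.
4^1 ≡ 4 (mod 23)
4^2 = (4^1)^2 ≡ 4^2 = 16 ≡ 16 (mod 23)
4^4 = (4^2)^2 ≡ 16^2 = 256 ≡ 3 (mod 23)
4^5 = 4^4 · 4^1 ≡ 3 · 4 ≡ 12 (mod 23).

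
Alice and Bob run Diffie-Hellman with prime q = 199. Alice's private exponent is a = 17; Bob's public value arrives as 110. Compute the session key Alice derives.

167

Shared key K = 110^17 mod 199.
110^1 ≡ 110 (mod 199)
110^2 = (110^1)^2 ≡ 110^2 = 12100 ≡ 160 (mod 199)
110^4 = (110^2)^2 ≡ 160^2 = 25600 ≡ 128 (mod 199)
110^8 = (110^4)^2 ≡ 128^2 = 16384 ≡ 66 (mod 199)
110^16 = (110^8)^2 ≡ 66^2 = 4356 ≡ 177 (mod 199)
110^17 = 110^16 · 110^1 ≡ 177 · 110 ≡ 167 (mod 199).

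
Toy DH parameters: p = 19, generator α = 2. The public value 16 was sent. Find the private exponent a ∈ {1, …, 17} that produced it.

Try successive powers of 2 modulo 19:
2^1 ≡ 2
2^2 ≡ 4
2^3 ≡ 8
2^4 ≡ 16
Found: a = 4.

4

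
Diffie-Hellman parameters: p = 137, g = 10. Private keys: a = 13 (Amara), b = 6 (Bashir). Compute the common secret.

Bashir sends B = g^b mod p = 10^6 mod 137.
10^1 ≡ 10 (mod 137)
10^2 = (10^1)^2 ≡ 10^2 = 100 ≡ 100 (mod 137)
10^4 = (10^2)^2 ≡ 100^2 = 10000 ≡ 136 (mod 137)
10^6 = 10^4 · 10^2 ≡ 136 · 100 ≡ 37 (mod 137).
So B = 37. Amara then computes K = B^a mod p = 37^13 mod 137.
37^1 ≡ 37 (mod 137)
37^2 = (37^1)^2 ≡ 37^2 = 1369 ≡ 136 (mod 137)
37^4 = (37^2)^2 ≡ 136^2 = 18496 ≡ 1 (mod 137)
37^8 = (37^4)^2 ≡ 1^2 = 1 ≡ 1 (mod 137)
37^13 = 37^8 · 37^4 · 37^1 ≡ 1 · 1 · 37 ≡ 37 (mod 137).

37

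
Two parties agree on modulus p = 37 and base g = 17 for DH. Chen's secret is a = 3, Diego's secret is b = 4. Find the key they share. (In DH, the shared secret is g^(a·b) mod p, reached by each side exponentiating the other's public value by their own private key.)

26

Chen sends A = g^a mod p = 17^3 mod 37.
17^1 ≡ 17 (mod 37)
17^2 = (17^1)^2 ≡ 17^2 = 289 ≡ 30 (mod 37)
17^3 = 17^2 · 17^1 ≡ 30 · 17 ≡ 29 (mod 37).
So A = 29. Diego then computes K = A^b mod p = 29^4 mod 37.
29^1 ≡ 29 (mod 37)
29^2 = (29^1)^2 ≡ 29^2 = 841 ≡ 27 (mod 37)
29^4 = (29^2)^2 ≡ 27^2 = 729 ≡ 26 (mod 37)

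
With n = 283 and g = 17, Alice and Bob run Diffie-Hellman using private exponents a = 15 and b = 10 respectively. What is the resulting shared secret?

Bob sends B = g^b mod n = 17^10 mod 283.
17^1 ≡ 17 (mod 283)
17^2 = (17^1)^2 ≡ 17^2 = 289 ≡ 6 (mod 283)
17^4 = (17^2)^2 ≡ 6^2 = 36 ≡ 36 (mod 283)
17^8 = (17^4)^2 ≡ 36^2 = 1296 ≡ 164 (mod 283)
17^10 = 17^8 · 17^2 ≡ 164 · 6 ≡ 135 (mod 283).
So B = 135. Alice then computes K = B^a mod n = 135^15 mod 283.
135^1 ≡ 135 (mod 283)
135^2 = (135^1)^2 ≡ 135^2 = 18225 ≡ 113 (mod 283)
135^4 = (135^2)^2 ≡ 113^2 = 12769 ≡ 34 (mod 283)
135^8 = (135^4)^2 ≡ 34^2 = 1156 ≡ 24 (mod 283)
135^15 = 135^8 · 135^4 · 135^2 · 135^1 ≡ 24 · 34 · 113 · 135 ≡ 42 (mod 283).

42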